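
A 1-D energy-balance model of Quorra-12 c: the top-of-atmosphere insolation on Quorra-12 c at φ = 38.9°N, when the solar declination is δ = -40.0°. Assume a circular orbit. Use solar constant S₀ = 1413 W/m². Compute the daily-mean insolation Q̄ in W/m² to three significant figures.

Q̄ ≈ 47.2 W/m²

cos H₀ = −tan(+38.9°) tan(-40.000°) = 0.6771, H₀ = 0.8270 rad.
Bracket: H₀ sin φ sin δ + cos φ cos δ sin H₀ = 0.8270×0.62796×-0.64279 + 0.77824×0.76604×0.73592 = -0.333816 + 0.438728 = 0.104912.
Q̄ = (S₀/π) × [bracket] = (1413/π) × 0.104912 = 47.19 W/m².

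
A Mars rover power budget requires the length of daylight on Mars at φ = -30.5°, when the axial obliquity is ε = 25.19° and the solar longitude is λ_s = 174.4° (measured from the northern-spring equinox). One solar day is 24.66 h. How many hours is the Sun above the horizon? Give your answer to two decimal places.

Solar declination: sin δ = sin ε · sin λ_s = sin 25.19° × sin 174.4° = 0.04153, so δ = +2.380°.
cos H₀ = −tan φ · tan δ = −tan(-30.5°) × tan(+2.380°) = 0.0245, so H₀ = 1.5463 rad = 88.60°.
Daylight = 2H₀/(2π) × 24.66 h = (1.5463/π) × 24.66 = 12.14 h.

12.14 h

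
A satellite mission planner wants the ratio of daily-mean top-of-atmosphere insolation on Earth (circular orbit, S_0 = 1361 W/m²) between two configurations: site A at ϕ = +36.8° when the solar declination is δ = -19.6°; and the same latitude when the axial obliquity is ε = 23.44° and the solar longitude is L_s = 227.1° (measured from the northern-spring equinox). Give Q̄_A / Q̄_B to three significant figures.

— Configuration A (ϕ=+36.8°):
cos h₀ = −tan(+36.8°) tan(-19.600°) = 0.2664, h₀ = 1.3012 rad.
Bracket: h₀ sin ϕ sin δ + cos ϕ cos δ sin h₀ = 1.3012×0.59902×-0.33545 + 0.80073×0.94206×0.96387 = -0.261465 + 0.727082 = 0.465617.
Q̄ = (S_0/π) × [bracket] = (1361/π) × 0.465617 = 201.71 W/m².
— Configuration B (ϕ=+36.8°):
Solar declination: sin δ = sin ε · sin L_s = sin 23.44° × sin 227.1° = -0.29140, so δ = -16.942°.
cos h₀ = −tan(+36.8°) tan(-16.942°) = 0.2279, h₀ = 1.3409 rad.
Bracket: h₀ sin ϕ sin δ + cos ϕ cos δ sin h₀ = 1.3409×0.59902×-0.29140 + 0.80073×0.95660×0.97369 = -0.234060 + 0.745825 = 0.511765.
Q̄ = (S_0/π) × [bracket] = (1361/π) × 0.511765 = 221.71 W/m².
Ratio Q̄_A / Q̄_B = 201.71 / 221.71 = 0.9098.

Q̄_A / Q̄_B ≈ 0.910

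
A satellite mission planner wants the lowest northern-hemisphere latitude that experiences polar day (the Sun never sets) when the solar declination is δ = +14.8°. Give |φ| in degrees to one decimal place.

|φ| = 75.2°

Polar day requires cos H₀ = −tan φ tan δ ≤ −1, i.e. tan φ tan δ ≥ 1.
The boundary is |tan φ| · |tan δ| = 1, so |φ| = 90° − |δ| = 90° − 14.8° = 75.2° in the northern hemisphere.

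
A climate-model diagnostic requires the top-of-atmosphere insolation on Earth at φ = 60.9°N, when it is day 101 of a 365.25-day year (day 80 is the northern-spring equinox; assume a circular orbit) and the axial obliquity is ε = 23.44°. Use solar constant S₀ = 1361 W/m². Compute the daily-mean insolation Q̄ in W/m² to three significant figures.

Q̄ ≈ 299 W/m²

Solar longitude: λ_s = 360° × (101 − 80)/365.25 = 20.698°.
sin δ = sin 23.44° × sin 20.698° = 0.14060, so δ = +8.082°.
cos H₀ = −tan(+60.9°) tan(+8.082°) = -0.2551, H₀ = 1.8288 rad.
Bracket: H₀ sin φ sin δ + cos φ cos δ sin H₀ = 1.8288×0.87377×0.14060 + 0.48634×0.99007×0.96691 = 0.224672 + 0.465577 = 0.690249.
Q̄ = (S₀/π) × [bracket] = (1361/π) × 0.690249 = 299.0 W/m².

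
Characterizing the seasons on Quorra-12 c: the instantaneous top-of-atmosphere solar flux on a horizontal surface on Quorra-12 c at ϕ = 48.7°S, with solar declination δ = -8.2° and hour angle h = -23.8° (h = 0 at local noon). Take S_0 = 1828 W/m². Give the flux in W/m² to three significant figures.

cos θ_z = sin ϕ sin δ + cos ϕ cos δ cos h = 0.107152 + 0.597701 = 0.704853.
Flux = S_0 · cos θ_z = 1828 × 0.704853 = 1288 W/m².

1.29e+03 W/m²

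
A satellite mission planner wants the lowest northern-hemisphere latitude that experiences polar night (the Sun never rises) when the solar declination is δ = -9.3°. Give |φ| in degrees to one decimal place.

|φ| = 80.7°

Polar night requires cos H₀ = −tan φ tan δ ≥ 1, i.e. tan φ tan δ ≤ −1.
The boundary is |tan φ| · |tan δ| = 1, so |φ| = 90° − |δ| = 90° − 9.3° = 80.7° in the northern hemisphere.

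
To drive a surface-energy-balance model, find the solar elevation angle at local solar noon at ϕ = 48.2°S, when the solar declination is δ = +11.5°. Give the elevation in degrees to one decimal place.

At local noon the hour angle is zero, so the zenith angle equals |ϕ − δ| = |-48.2° − (+11.500°)| = 59.700°.
Elevation = 90° − 59.700° = 30.3°.

30.3°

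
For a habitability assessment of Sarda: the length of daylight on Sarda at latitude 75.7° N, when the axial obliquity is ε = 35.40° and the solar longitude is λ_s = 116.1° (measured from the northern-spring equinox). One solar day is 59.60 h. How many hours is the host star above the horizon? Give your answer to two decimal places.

Solar declination: sin δ = sin ε · sin λ_s = sin 35.40° × sin 116.1° = 0.52021, so δ = +31.346°.
Sunrise equation: cos H₀ = −tan φ · tan δ = -2.3897 ≤ −1, so the host star never sets (polar day) and H₀ = π.
Daylight = 2H₀/(2π) × 59.60 h = (3.1416/π) × 59.60 = 59.60 h.

59.60 h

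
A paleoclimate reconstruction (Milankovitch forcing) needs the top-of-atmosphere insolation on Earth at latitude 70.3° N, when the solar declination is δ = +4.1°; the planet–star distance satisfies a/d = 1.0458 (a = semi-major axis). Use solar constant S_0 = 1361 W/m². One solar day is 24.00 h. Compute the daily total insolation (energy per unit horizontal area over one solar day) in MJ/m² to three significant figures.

18.4 MJ/m²

cos h₀ = −tan(+70.3°) tan(+4.100°) = -0.2002, h₀ = 1.7724 rad.
Bracket: h₀ sin ϕ sin δ + cos ϕ cos δ sin h₀ = 1.7724×0.94147×0.07150 + 0.33710×0.99744×0.97976 = 0.119309 + 0.329432 = 0.448741.
Inverse-square distance factor (a/d)² = 1.0458² = 1.093698.
Q̄ = (S_0/π) × 1.093698 × [bracket] = (1361/π) × 1.093698 × 0.448741 = 212.62 W/m².
Daily total = Q̄ × 24.00 h × 3600 s/h = 212.62 × 24.00 × 3600 / 10⁶ = 18.37 MJ/m².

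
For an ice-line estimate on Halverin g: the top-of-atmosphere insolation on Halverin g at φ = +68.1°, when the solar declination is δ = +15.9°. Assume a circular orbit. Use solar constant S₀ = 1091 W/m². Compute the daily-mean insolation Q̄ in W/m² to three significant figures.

Q̄ ≈ 296 W/m²

cos H₀ = −tan(+68.1°) tan(+15.900°) = -0.7086, H₀ = 2.3583 rad.
Bracket: H₀ sin φ sin δ + cos φ cos δ sin H₀ = 2.3583×0.92784×0.27396 + 0.37299×0.96174×0.70561 = 0.599459 + 0.253116 = 0.852575.
Q̄ = (S₀/π) × [bracket] = (1091/π) × 0.852575 = 296.1 W/m².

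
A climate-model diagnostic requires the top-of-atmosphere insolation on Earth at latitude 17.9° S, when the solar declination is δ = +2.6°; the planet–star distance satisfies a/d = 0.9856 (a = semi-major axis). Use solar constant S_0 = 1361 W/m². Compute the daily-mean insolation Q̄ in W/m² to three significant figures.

Q̄ ≈ 391 W/m²

cos h₀ = −tan(-17.9°) tan(+2.600°) = 0.0147, h₀ = 1.5561 rad.
Bracket: h₀ sin ϕ sin δ + cos ϕ cos δ sin h₀ = 1.5561×-0.30736×0.04536 + 0.95159×0.99897×0.99989 = -0.021695 + 0.950505 = 0.928810.
Inverse-square distance factor (a/d)² = 0.9856² = 0.971407.
Q̄ = (S_0/π) × 0.971407 × [bracket] = (1361/π) × 0.971407 × 0.928810 = 390.9 W/m².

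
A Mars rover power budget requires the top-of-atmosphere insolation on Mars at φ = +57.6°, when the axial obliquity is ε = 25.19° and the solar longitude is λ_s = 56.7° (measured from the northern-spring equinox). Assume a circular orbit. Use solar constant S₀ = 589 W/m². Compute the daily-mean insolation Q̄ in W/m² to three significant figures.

Q̄ ≈ 200 W/m²

Solar declination: sin δ = sin ε · sin λ_s = sin 25.19° × sin 56.7° = 0.35574, so δ = +20.839°.
cos H₀ = −tan(+57.6°) tan(+20.839°) = -0.5998, H₀ = 2.2140 rad.
Bracket: H₀ sin φ sin δ + cos φ cos δ sin H₀ = 2.2140×0.84433×0.35574 + 0.53583×0.93459×0.80016 = 0.665001 + 0.400705 = 1.065706.
Q̄ = (S₀/π) × [bracket] = (589/π) × 1.065706 = 199.8 W/m².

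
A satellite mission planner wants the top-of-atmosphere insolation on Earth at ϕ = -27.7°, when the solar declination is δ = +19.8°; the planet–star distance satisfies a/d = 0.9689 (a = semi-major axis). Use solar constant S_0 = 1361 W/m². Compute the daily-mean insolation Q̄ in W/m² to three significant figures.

Q̄ ≈ 244 W/m²

cos h₀ = −tan(-27.7°) tan(+19.800°) = 0.1890, h₀ = 1.3806 rad.
Bracket: h₀ sin ϕ sin δ + cos ϕ cos δ sin h₀ = 1.3806×-0.46484×0.33874 + 0.88539×0.94088×0.98197 = -0.217389 + 0.818026 = 0.600637.
Inverse-square distance factor (a/d)² = 0.9689² = 0.938767.
Q̄ = (S_0/π) × 0.938767 × [bracket] = (1361/π) × 0.938767 × 0.600637 = 244.3 W/m².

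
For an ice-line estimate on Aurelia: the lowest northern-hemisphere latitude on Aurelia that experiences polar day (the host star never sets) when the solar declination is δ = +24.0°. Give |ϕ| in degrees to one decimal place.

Polar day requires cos h₀ = −tan ϕ tan δ ≤ −1, i.e. tan ϕ tan δ ≥ 1.
The boundary is |tan ϕ| · |tan δ| = 1, so |ϕ| = 90° − |δ| = 90° − 24.0° = 66.0° in the northern hemisphere.

|ϕ| = 66.0°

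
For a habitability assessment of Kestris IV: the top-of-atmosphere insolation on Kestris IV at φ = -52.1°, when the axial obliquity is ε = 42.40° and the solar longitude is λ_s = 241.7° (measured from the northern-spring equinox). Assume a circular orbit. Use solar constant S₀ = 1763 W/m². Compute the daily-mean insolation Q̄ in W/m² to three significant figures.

Solar declination: sin δ = sin ε · sin λ_s = sin 42.40° × sin 241.7° = -0.59371, so δ = -36.421°.
cos H₀ = −tan(-52.1°) tan(-36.421°) = -0.9478, H₀ = 2.8170 rad.
Bracket: H₀ sin φ sin δ + cos φ cos δ sin H₀ = 2.8170×-0.78908×-0.59371 + 0.61429×0.80468×0.31896 = 1.319721 + 0.157664 = 1.477385.
Q̄ = (S₀/π) × [bracket] = (1763/π) × 1.477385 = 829.1 W/m².

Q̄ ≈ 829 W/m²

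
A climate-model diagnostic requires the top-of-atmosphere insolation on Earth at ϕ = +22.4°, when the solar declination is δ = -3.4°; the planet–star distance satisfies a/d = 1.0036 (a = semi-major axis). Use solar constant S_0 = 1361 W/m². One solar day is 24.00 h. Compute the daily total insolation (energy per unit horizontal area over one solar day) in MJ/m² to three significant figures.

cos h₀ = −tan(+22.4°) tan(-3.400°) = 0.0245, h₀ = 1.5463 rad.
Bracket: h₀ sin ϕ sin δ + cos ϕ cos δ sin h₀ = 1.5463×0.38107×-0.05931 + 0.92455×0.99824×0.99970 = -0.034948 + 0.922646 = 0.887698.
Inverse-square distance factor (a/d)² = 1.0036² = 1.007213.
Q̄ = (S_0/π) × 1.007213 × [bracket] = (1361/π) × 1.007213 × 0.887698 = 387.34 W/m².
Daily total = Q̄ × 24.00 h × 3600 s/h = 387.34 × 24.00 × 3600 / 10⁶ = 33.47 MJ/m².

33.5 MJ/m²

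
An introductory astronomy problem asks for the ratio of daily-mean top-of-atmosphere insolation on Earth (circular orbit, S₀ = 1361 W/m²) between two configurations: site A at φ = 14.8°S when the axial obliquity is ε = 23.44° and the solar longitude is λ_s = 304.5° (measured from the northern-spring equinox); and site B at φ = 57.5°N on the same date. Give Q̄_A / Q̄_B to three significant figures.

Q̄_A / Q̄_B ≈ 6.96

— Configuration A (φ=-14.8°):
Solar declination: sin δ = sin ε · sin λ_s = sin 23.44° × sin 304.5° = -0.32783, so δ = -19.137°.
cos H₀ = −tan(-14.8°) tan(-19.137°) = -0.0917, H₀ = 1.6626 rad.
Bracket: H₀ sin φ sin δ + cos φ cos δ sin H₀ = 1.6626×-0.25545×-0.32783 + 0.96682×0.94474×0.99579 = 0.139233 + 0.909548 = 1.048781.
Q̄ = (S₀/π) × [bracket] = (1361/π) × 1.048781 = 454.35 W/m².
— Configuration B (φ=+57.5°):
cos H₀ = −tan(+57.5°) tan(-19.137°) = 0.5447, H₀ = 0.9948 rad.
Bracket: H₀ sin φ sin δ + cos φ cos δ sin H₀ = 0.9948×0.84339×-0.32783 + 0.53730×0.94474×0.83864 = -0.275051 + 0.425701 = 0.150650.
Q̄ = (S₀/π) × [bracket] = (1361/π) × 0.150650 = 65.265 W/m².
Ratio Q̄_A / Q̄_B = 454.35 / 65.265 = 6.962.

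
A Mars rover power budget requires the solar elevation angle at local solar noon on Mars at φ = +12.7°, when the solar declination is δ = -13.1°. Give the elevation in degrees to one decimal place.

64.2°

At local noon the hour angle is zero, so the zenith angle equals |φ − δ| = |+12.7° − (-13.100°)| = 25.800°.
Elevation = 90° − 25.800° = 64.2°.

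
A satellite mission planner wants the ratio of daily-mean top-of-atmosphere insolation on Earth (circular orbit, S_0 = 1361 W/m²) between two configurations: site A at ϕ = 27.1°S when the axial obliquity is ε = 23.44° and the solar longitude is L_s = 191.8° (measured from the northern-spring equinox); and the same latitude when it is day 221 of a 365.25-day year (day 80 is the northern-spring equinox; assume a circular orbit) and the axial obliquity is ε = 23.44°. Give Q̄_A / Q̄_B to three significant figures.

Q̄_A / Q̄_B ≈ 1.39

— Configuration A (ϕ=-27.1°):
Solar declination: sin δ = sin ε · sin L_s = sin 23.44° × sin 191.8° = -0.08135, so δ = -4.666°.
cos h₀ = −tan(-27.1°) tan(-4.666°) = -0.0418, h₀ = 1.6126 rad.
Bracket: h₀ sin ϕ sin δ + cos ϕ cos δ sin h₀ = 1.6126×-0.45554×-0.08135 + 0.89021×0.99669×0.99913 = 0.059760 + 0.886491 = 0.946251.
Q̄ = (S_0/π) × [bracket] = (1361/π) × 0.946251 = 409.93 W/m².
— Configuration B (ϕ=-27.1°):
Solar longitude: L_s = 360° × (221 − 80)/365.25 = 138.973°.
sin δ = sin 23.44° × sin 138.973° = 0.26111, so δ = +15.136°.
cos h₀ = −tan(-27.1°) tan(+15.136°) = 0.1384, h₀ = 1.4319 rad.
Bracket: h₀ sin ϕ sin δ + cos ϕ cos δ sin h₀ = 1.4319×-0.45554×0.26111 + 0.89021×0.96531×0.99037 = -0.170319 + 0.851053 = 0.680734.
Q̄ = (S_0/π) × [bracket] = (1361/π) × 0.680734 = 294.91 W/m².
Ratio Q̄_A / Q̄_B = 409.93 / 294.91 = 1.390.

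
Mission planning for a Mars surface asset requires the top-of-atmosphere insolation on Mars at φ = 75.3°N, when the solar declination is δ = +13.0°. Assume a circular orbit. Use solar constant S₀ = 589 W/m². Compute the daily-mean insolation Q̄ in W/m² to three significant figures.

Q̄ ≈ 130 W/m²

cos H₀ = −tan(+75.3°) tan(+13.000°) = -0.8800, H₀ = 2.6467 rad.
Bracket: H₀ sin φ sin δ + cos φ cos δ sin H₀ = 2.6467×0.96727×0.22495 + 0.25376×0.97437×0.47494 = 0.575889 + 0.117432 = 0.693321.
Q̄ = (S₀/π) × [bracket] = (589/π) × 0.693321 = 130.0 W/m².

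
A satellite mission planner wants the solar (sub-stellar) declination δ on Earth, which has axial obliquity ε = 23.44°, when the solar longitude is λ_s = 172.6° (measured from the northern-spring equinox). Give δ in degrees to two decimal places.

sin δ = sin ε · sin λ_s = sin 23.44° × sin 172.6° = 0.051233.
δ = arcsin(0.051233) = +2.94°.

δ = +2.94°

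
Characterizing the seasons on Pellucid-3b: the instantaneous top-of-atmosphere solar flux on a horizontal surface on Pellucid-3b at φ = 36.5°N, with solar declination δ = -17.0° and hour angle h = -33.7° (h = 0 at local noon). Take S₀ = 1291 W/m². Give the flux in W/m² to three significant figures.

601 W/m²

cos θ_z = sin φ sin δ + cos φ cos δ cos h = -0.173909 + 0.639550 = 0.465641.
Flux = S₀ · cos θ_z = 1291 × 0.465641 = 601.1 W/m².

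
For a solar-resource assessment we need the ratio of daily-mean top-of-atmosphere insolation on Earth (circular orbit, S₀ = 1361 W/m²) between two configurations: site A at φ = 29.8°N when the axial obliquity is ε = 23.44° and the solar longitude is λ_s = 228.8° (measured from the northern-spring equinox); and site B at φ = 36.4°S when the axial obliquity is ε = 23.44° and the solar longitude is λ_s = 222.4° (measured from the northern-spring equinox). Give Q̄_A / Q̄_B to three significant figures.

— Configuration A (φ=+29.8°):
Solar declination: sin δ = sin ε · sin λ_s = sin 23.44° × sin 228.8° = -0.29930, so δ = -17.416°.
cos H₀ = −tan(+29.8°) tan(-17.416°) = 0.1796, H₀ = 1.3902 rad.
Bracket: H₀ sin φ sin δ + cos φ cos δ sin H₀ = 1.3902×0.49697×-0.29930 + 0.86777×0.95416×0.98373 = -0.206783 + 0.814520 = 0.607737.
Q̄ = (S₀/π) × [bracket] = (1361/π) × 0.607737 = 263.28 W/m².
— Configuration B (φ=-36.4°):
Solar declination: sin δ = sin ε · sin λ_s = sin 23.44° × sin 222.4° = -0.26823, so δ = -15.559°.
cos H₀ = −tan(-36.4°) tan(-15.559°) = -0.2053, H₀ = 1.7775 rad.
Bracket: H₀ sin φ sin δ + cos φ cos δ sin H₀ = 1.7775×-0.59342×-0.26823 + 0.80489×0.96335×0.97870 = 0.282930 + 0.758875 = 1.041805.
Q̄ = (S₀/π) × [bracket] = (1361/π) × 1.041805 = 451.33 W/m².
Ratio Q̄_A / Q̄_B = 263.28 / 451.33 = 0.5833.

Q̄_A / Q̄_B ≈ 0.583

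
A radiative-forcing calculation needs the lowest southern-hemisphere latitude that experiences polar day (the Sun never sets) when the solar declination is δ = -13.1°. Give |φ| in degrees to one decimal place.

|φ| = 76.9°

Polar day requires cos H₀ = −tan φ tan δ ≤ −1, i.e. tan φ tan δ ≥ 1.
The boundary is |tan φ| · |tan δ| = 1, so |φ| = 90° − |δ| = 90° − 13.1° = 76.9° in the southern hemisphere.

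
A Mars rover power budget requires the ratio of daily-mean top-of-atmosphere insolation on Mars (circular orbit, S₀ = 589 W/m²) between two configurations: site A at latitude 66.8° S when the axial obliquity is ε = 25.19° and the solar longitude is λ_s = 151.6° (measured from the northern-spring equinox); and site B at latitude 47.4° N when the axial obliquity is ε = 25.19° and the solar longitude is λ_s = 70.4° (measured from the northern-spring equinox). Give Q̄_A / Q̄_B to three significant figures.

Q̄_A / Q̄_B ≈ 0.121

— Configuration A (φ=-66.8°):
Solar declination: sin δ = sin ε · sin λ_s = sin 25.19° × sin 151.6° = 0.20244, so δ = +11.679°.
cos H₀ = −tan(-66.8°) tan(+11.679°) = 0.4823, H₀ = 1.0675 rad.
Bracket: H₀ sin φ sin δ + cos φ cos δ sin H₀ = 1.0675×-0.91914×0.20244 + 0.39394×0.97930×0.87600 = -0.198630 + 0.337948 = 0.139318.
Q̄ = (S₀/π) × [bracket] = (589/π) × 0.139318 = 26.120 W/m².
— Configuration B (φ=+47.4°):
Solar declination: sin δ = sin ε · sin λ_s = sin 25.19° × sin 70.4° = 0.40096, so δ = +23.638°.
cos H₀ = −tan(+47.4°) tan(+23.638°) = -0.4760, H₀ = 2.0669 rad.
Bracket: H₀ sin φ sin δ + cos φ cos δ sin H₀ = 2.0669×0.73610×0.40096 + 0.67688×0.91610×0.87946 = 0.610039 + 0.545344 = 1.155383.
Q̄ = (S₀/π) × [bracket] = (589/π) × 1.155383 = 216.62 W/m².
Ratio Q̄_A / Q̄_B = 26.120 / 216.62 = 0.1206.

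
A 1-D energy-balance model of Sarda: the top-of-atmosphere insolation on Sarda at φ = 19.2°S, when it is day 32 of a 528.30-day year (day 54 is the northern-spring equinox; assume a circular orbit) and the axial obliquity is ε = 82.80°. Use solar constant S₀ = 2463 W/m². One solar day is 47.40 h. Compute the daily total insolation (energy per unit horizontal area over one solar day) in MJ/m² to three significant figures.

140 MJ/m²

Solar longitude: λ_s = 360° × (32 − 54)/528.30 = -14.991°, i.e. -14.991° + 360° = 345.009°.
sin δ = sin 82.80° × sin 345.009° = -0.25664, so δ = -14.871°.
cos H₀ = −tan(-19.2°) tan(-14.871°) = -0.0925, H₀ = 1.6634 rad.
Bracket: H₀ sin φ sin δ + cos φ cos δ sin H₀ = 1.6634×-0.32887×-0.25664 + 0.94438×0.96651×0.99572 = 0.140393 + 0.908846 = 1.049239.
Q̄ = (S₀/π) × [bracket] = (2463/π) × 1.049239 = 822.60 W/m².
Daily total = Q̄ × 47.40 h × 3600 s/h = 822.60 × 47.40 × 3600 / 10⁶ = 140.4 MJ/m².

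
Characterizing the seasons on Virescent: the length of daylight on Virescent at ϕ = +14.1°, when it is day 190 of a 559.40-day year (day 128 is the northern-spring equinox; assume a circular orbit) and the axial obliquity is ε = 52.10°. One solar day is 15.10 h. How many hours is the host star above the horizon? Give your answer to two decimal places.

8.26 h

Solar longitude: L_s = 360° × (190 − 128)/559.40 = 39.900°.
sin δ = sin 52.10° × sin 39.900° = 0.50616, so δ = +30.408°.
cos h₀ = −tan ϕ · tan δ = −tan(+14.1°) × tan(+30.408°) = -0.1474, so h₀ = 1.7188 rad = 98.48°.
Daylight = 2h₀/(2π) × 15.10 h = (1.7188/π) × 15.10 = 8.26 h.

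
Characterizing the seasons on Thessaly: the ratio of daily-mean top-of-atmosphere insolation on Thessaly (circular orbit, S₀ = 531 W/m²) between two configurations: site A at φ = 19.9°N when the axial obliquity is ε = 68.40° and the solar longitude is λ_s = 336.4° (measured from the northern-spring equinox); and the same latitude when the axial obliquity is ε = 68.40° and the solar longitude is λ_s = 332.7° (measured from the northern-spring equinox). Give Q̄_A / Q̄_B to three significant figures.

Q̄_A / Q̄_B ≈ 1.08

— Configuration A (φ=+19.9°):
Solar declination: sin δ = sin ε · sin λ_s = sin 68.40° × sin 336.4° = -0.37224, so δ = -21.854°.
cos H₀ = −tan(+19.9°) tan(-21.854°) = 0.1452, H₀ = 1.4251 rad.
Bracket: H₀ sin φ sin δ + cos φ cos δ sin H₀ = 1.4251×0.34038×-0.37224 + 0.94029×0.92814×0.98941 = -0.180565 + 0.863479 = 0.682914.
Q̄ = (S₀/π) × [bracket] = (531/π) × 0.682914 = 115.43 W/m².
— Configuration B (φ=+19.9°):
Solar declination: sin δ = sin ε · sin λ_s = sin 68.40° × sin 332.7° = -0.42644, so δ = -25.242°.
cos H₀ = −tan(+19.9°) tan(-25.242°) = 0.1707, H₀ = 1.3993 rad.
Bracket: H₀ sin φ sin δ + cos φ cos δ sin H₀ = 1.3993×0.34038×-0.42644 + 0.94029×0.90452×0.98533 = -0.203111 + 0.838034 = 0.634923.
Q̄ = (S₀/π) × [bracket] = (531/π) × 0.634923 = 107.32 W/m².
Ratio Q̄_A / Q̄_B = 115.43 / 107.32 = 1.076.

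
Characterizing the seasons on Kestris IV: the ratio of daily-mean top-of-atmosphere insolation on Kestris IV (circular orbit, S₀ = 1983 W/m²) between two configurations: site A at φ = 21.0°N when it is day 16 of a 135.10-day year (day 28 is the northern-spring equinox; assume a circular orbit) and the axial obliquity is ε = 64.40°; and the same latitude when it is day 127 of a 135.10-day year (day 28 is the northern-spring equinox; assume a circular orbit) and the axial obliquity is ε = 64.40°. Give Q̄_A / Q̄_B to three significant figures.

Q̄_A / Q̄_B ≈ 13.7

— Configuration A (φ=+21.0°):
Solar longitude: λ_s = 360° × (16 − 28)/135.10 = -31.976°, i.e. -31.976° + 360° = 328.024°.
sin δ = sin 64.40° × sin 328.024° = -0.47758, so δ = -28.528°.
cos H₀ = −tan(+21.0°) tan(-28.528°) = 0.2087, H₀ = 1.3606 rad.
Bracket: H₀ sin φ sin δ + cos φ cos δ sin H₀ = 1.3606×0.35837×-0.47758 + 0.93358×0.87859×0.97799 = -0.232867 + 0.802181 = 0.569314.
Q̄ = (S₀/π) × [bracket] = (1983/π) × 0.569314 = 359.36 W/m².
— Configuration B (φ=+21.0°):
Solar longitude: λ_s = 360° × (127 − 28)/135.10 = 263.805°.
sin δ = sin 64.40° × sin 263.805° = -0.89657, so δ = -63.710°.
cos H₀ = −tan(+21.0°) tan(-63.710°) = 0.7770, H₀ = 0.6808 rad.
Bracket: H₀ sin φ sin δ + cos φ cos δ sin H₀ = 0.6808×0.35837×-0.89657 + 0.93358×0.44291×0.62945 = -0.218744 + 0.260272 = 0.041528.
Q̄ = (S₀/π) × [bracket] = (1983/π) × 0.041528 = 26.213 W/m².
Ratio Q̄_A / Q̄_B = 359.36 / 26.213 = 13.71.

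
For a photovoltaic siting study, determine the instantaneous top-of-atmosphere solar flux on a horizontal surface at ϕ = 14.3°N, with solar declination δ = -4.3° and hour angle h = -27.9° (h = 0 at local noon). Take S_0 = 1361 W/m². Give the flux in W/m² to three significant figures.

1.14e+03 W/m²

cos θ_z = sin ϕ sin δ + cos ϕ cos δ cos h = -0.018520 + 0.853972 = 0.835452.
Flux = S_0 · cos θ_z = 1361 × 0.835452 = 1137 W/m².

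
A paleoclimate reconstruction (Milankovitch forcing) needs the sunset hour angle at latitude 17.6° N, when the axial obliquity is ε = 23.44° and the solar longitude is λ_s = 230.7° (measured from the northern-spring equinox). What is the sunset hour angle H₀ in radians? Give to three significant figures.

Solar declination: sin δ = sin ε · sin λ_s = sin 23.44° × sin 230.7° = -0.30782, so δ = -17.928°.
cos H₀ = −tan φ · tan δ = −tan(+17.6°) × tan(-17.928°) = 0.1026, so H₀ = 1.4680 rad = 84.11°.

H₀ = 1.47 rad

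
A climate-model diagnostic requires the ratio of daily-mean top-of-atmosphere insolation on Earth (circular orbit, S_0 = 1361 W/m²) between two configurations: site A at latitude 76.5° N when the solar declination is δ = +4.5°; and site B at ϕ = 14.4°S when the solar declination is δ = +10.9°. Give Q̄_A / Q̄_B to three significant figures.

Q̄_A / Q̄_B ≈ 0.416

— Configuration A (ϕ=+76.5°):
cos h₀ = −tan(+76.5°) tan(+4.500°) = -0.3278, h₀ = 1.9048 rad.
Bracket: h₀ sin ϕ sin δ + cos ϕ cos δ sin h₀ = 1.9048×0.97237×0.07846 + 0.23345×0.99692×0.94474 = 0.145321 + 0.219870 = 0.365191.
Q̄ = (S_0/π) × [bracket] = (1361/π) × 0.365191 = 158.21 W/m².
— Configuration B (ϕ=-14.4°):
cos h₀ = −tan(-14.4°) tan(+10.900°) = 0.0494, h₀ = 1.5213 rad.
Bracket: h₀ sin ϕ sin δ + cos ϕ cos δ sin h₀ = 1.5213×-0.24869×0.18910 + 0.96858×0.98196×0.99878 = -0.071543 + 0.949946 = 0.878403.
Q̄ = (S_0/π) × [bracket] = (1361/π) × 0.878403 = 380.54 W/m².
Ratio Q̄_A / Q̄_B = 158.21 / 380.54 = 0.4158.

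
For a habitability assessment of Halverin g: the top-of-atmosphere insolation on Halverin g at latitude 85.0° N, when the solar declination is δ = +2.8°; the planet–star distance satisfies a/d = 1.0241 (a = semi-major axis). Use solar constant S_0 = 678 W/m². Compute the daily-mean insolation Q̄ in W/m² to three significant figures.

Q̄ ≈ 40.2 W/m²

cos h₀ = −tan(+85.0°) tan(+2.800°) = -0.5590, h₀ = 2.1640 rad.
Bracket: h₀ sin ϕ sin δ + cos ϕ cos δ sin h₀ = 2.1640×0.99619×0.04885 + 0.08716×0.99881×0.82915 = 0.105309 + 0.072183 = 0.177492.
Inverse-square distance factor (a/d)² = 1.0241² = 1.048781.
Q̄ = (S_0/π) × 1.048781 × [bracket] = (678/π) × 1.048781 × 0.177492 = 40.17 W/m².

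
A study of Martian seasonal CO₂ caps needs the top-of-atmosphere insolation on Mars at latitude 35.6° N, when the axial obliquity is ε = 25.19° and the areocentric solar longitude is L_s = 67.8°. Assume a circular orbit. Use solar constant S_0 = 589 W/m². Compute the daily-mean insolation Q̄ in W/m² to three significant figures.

Q̄ ≈ 214 W/m²

sin δ = sin 25.19° × sin 67.8° = 0.39407, so δ = +23.208°.
cos h₀ = −tan(+35.6°) tan(+23.208°) = -0.3070, h₀ = 1.8828 rad.
Bracket: h₀ sin ϕ sin δ + cos ϕ cos δ sin h₀ = 1.8828×0.58212×0.39407 + 0.81310×0.91908×0.95172 = 0.431907 + 0.711224 = 1.143131.
Q̄ = (S_0/π) × [bracket] = (589/π) × 1.143131 = 214.3 W/m².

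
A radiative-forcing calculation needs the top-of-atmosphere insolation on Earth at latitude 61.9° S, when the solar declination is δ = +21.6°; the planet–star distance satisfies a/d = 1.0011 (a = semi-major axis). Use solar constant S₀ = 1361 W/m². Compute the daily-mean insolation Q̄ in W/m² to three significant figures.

Q̄ ≈ 23.9 W/m²

cos H₀ = −tan(-61.9°) tan(+21.600°) = 0.7415, H₀ = 0.7355 rad.
Bracket: H₀ sin φ sin δ + cos φ cos δ sin H₀ = 0.7355×-0.88213×0.36812 + 0.47101×0.92978×0.67094 = -0.238839 + 0.293829 = 0.054990.
Inverse-square distance factor (a/d)² = 1.0011² = 1.002201.
Q̄ = (S₀/π) × 1.002201 × [bracket] = (1361/π) × 1.002201 × 0.054990 = 23.88 W/m².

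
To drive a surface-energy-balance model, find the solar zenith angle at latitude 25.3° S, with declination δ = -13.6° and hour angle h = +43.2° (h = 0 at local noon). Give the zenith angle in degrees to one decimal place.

cos θ_z = sin ϕ sin δ + cos ϕ cos δ cos h = 0.100490 + 0.640569 = 0.741059.
θ_z = arccos(0.741059) = 42.2°.

θ_z = 42.2°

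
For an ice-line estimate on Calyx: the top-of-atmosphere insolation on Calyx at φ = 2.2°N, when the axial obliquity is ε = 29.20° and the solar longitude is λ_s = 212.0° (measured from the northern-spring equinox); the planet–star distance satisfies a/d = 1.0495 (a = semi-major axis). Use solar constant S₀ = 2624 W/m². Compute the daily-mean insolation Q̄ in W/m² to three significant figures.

Q̄ ≈ 874 W/m²

Solar declination: sin δ = sin ε · sin λ_s = sin 29.20° × sin 212.0° = -0.25853, so δ = -14.983°.
cos H₀ = −tan(+2.2°) tan(-14.983°) = 0.0103, H₀ = 1.5605 rad.
Bracket: H₀ sin φ sin δ + cos φ cos δ sin H₀ = 1.5605×0.03839×-0.25853 + 0.99926×0.96600×0.99995 = -0.015488 + 0.965237 = 0.949749.
Inverse-square distance factor (a/d)² = 1.0495² = 1.101450.
Q̄ = (S₀/π) × 1.101450 × [bracket] = (2624/π) × 1.101450 × 0.949749 = 873.8 W/m².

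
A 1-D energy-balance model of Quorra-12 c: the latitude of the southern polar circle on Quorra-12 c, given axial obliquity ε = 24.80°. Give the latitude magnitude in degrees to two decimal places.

65.20°

The polar circle is the lowest latitude that experiences at least one full rotation of continuous darkness at the northern-summer solstice; it lies at |φ| = 90° − ε = 90° − 24.80° = 65.20°.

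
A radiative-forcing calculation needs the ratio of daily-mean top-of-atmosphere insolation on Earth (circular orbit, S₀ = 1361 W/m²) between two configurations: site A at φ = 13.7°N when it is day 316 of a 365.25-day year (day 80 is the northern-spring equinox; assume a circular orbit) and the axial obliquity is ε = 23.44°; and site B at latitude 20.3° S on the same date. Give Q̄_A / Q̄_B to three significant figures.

Q̄_A / Q̄_B ≈ 0.755

— Configuration A (φ=+13.7°):
Solar longitude: λ_s = 360° × (316 − 80)/365.25 = 232.608°.
sin δ = sin 23.44° × sin 232.608° = -0.31604, so δ = -18.424°.
cos H₀ = −tan(+13.7°) tan(-18.424°) = 0.0812, H₀ = 1.4895 rad.
Bracket: H₀ sin φ sin δ + cos φ cos δ sin H₀ = 1.4895×0.23684×-0.31604 + 0.97155×0.94875×0.99670 = -0.111490 + 0.918716 = 0.807226.
Q̄ = (S₀/π) × [bracket] = (1361/π) × 0.807226 = 349.71 W/m².
— Configuration B (φ=-20.3°):
cos H₀ = −tan(-20.3°) tan(-18.424°) = -0.1232, H₀ = 1.6943 rad.
Bracket: H₀ sin φ sin δ + cos φ cos δ sin H₀ = 1.6943×-0.34694×-0.31604 + 0.93789×0.94875×0.99238 = 0.185775 + 0.883043 = 1.068818.
Q̄ = (S₀/π) × [bracket] = (1361/π) × 1.068818 = 463.03 W/m².
Ratio Q̄_A / Q̄_B = 349.71 / 463.03 = 0.7553.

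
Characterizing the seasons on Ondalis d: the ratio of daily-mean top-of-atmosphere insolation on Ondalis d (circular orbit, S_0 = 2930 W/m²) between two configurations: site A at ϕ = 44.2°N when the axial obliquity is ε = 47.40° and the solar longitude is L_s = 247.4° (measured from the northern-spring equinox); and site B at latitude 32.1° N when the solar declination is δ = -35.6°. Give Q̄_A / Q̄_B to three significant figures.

— Configuration A (ϕ=+44.2°):
Solar declination: sin δ = sin ε · sin L_s = sin 47.40° × sin 247.4° = -0.67957, so δ = -42.810°.
cos h₀ = −tan(+44.2°) tan(-42.810°) = 0.9008, h₀ = 0.4491 rad.
Bracket: h₀ sin ϕ sin δ + cos ϕ cos δ sin h₀ = 0.4491×0.69717×-0.67957 + 0.71691×0.73361×0.43418 = -0.212773 + 0.228349 = 0.015576.
Q̄ = (S_0/π) × [bracket] = (2930/π) × 0.015576 = 14.527 W/m².
— Configuration B (ϕ=+32.1°):
cos h₀ = −tan(+32.1°) tan(-35.600°) = 0.4491, h₀ = 1.1050 rad.
Bracket: h₀ sin ϕ sin δ + cos ϕ cos δ sin h₀ = 1.1050×0.53140×-0.58212 + 0.84712×0.81310×0.89348 = -0.341819 + 0.615423 = 0.273604.
Q̄ = (S_0/π) × [bracket] = (2930/π) × 0.273604 = 255.18 W/m².
Ratio Q̄_A / Q̄_B = 14.527 / 255.18 = 0.05693.

Q̄_A / Q̄_B ≈ 0.0569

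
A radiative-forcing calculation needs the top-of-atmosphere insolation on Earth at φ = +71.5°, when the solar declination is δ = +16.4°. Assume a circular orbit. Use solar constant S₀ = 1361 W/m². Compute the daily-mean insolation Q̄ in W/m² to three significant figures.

Q̄ ≈ 370 W/m²

cos H₀ = −tan(+71.5°) tan(+16.400°) = -0.8796, H₀ = 2.6459 rad.
Bracket: H₀ sin φ sin δ + cos φ cos δ sin H₀ = 2.6459×0.94832×0.28234 + 0.31730×0.95931×0.47568 = 0.708436 + 0.144792 = 0.853228.
Q̄ = (S₀/π) × [bracket] = (1361/π) × 0.853228 = 369.6 W/m².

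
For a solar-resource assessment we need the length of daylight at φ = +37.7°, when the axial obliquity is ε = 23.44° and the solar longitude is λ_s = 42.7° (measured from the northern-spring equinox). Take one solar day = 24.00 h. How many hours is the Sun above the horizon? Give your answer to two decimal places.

Solar declination: sin δ = sin ε · sin λ_s = sin 23.44° × sin 42.7° = 0.26976, so δ = +15.650°.
cos H₀ = −tan φ · tan δ = −tan(+37.7°) × tan(+15.650°) = -0.2165, so H₀ = 1.7890 rad = 102.50°.
Daylight = 2H₀/(2π) × 24.00 h = (1.7890/π) × 24.00 = 13.67 h.

13.67 h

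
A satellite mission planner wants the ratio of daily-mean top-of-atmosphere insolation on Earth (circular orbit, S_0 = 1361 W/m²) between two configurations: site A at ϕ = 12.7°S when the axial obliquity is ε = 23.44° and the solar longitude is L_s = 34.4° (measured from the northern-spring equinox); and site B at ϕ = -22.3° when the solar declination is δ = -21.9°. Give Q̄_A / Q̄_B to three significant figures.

— Configuration A (ϕ=-12.7°):
Solar declination: sin δ = sin ε · sin L_s = sin 23.44° × sin 34.4° = 0.22474, so δ = +12.987°.
cos h₀ = −tan(-12.7°) tan(+12.987°) = 0.0520, h₀ = 1.5188 rad.
Bracket: h₀ sin ϕ sin δ + cos ϕ cos δ sin h₀ = 1.5188×-0.21985×0.22474 + 0.97553×0.97442×0.99865 = -0.075043 + 0.949293 = 0.874250.
Q̄ = (S_0/π) × [bracket] = (1361/π) × 0.874250 = 378.74 W/m².
— Configuration B (ϕ=-22.3°):
cos h₀ = −tan(-22.3°) tan(-21.900°) = -0.1649, h₀ = 1.7364 rad.
Bracket: h₀ sin ϕ sin δ + cos ϕ cos δ sin h₀ = 1.7364×-0.37946×-0.37299 + 0.92521×0.92784×0.98632 = 0.245761 + 0.846703 = 1.092464.
Q̄ = (S_0/π) × [bracket] = (1361/π) × 1.092464 = 473.28 W/m².
Ratio Q̄_A / Q̄_B = 378.74 / 473.28 = 0.8002.

Q̄_A / Q̄_B ≈ 0.800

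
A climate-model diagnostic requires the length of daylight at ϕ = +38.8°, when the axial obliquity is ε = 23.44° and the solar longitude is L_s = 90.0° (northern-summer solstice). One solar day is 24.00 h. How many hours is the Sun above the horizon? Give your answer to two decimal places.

14.72 h

Solar declination: sin δ = sin ε · sin L_s = sin 23.44° × sin 90.0° = 0.39779, so δ = +23.440°.
cos h₀ = −tan ϕ · tan δ = −tan(+38.8°) × tan(+23.440°) = -0.3486, so h₀ = 1.9269 rad = 110.40°.
Daylight = 2h₀/(2π) × 24.00 h = (1.9269/π) × 24.00 = 14.72 h.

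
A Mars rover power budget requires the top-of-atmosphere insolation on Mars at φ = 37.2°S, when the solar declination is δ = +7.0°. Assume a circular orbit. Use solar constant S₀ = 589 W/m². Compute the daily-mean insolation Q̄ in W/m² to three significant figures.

Q̄ ≈ 127 W/m²

cos H₀ = −tan(-37.2°) tan(+7.000°) = 0.0932, H₀ = 1.4775 rad.
Bracket: H₀ sin φ sin δ + cos φ cos δ sin H₀ = 1.4775×-0.60460×0.12187 + 0.79653×0.99255×0.99565 = -0.108866 + 0.787157 = 0.678291.
Q̄ = (S₀/π) × [bracket] = (589/π) × 0.678291 = 127.2 W/m².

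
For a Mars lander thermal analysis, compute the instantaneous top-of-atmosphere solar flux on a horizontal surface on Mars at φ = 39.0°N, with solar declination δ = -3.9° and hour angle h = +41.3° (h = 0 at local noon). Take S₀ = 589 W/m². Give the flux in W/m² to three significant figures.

318 W/m²

cos θ_z = sin φ sin δ + cos φ cos δ cos h = -0.042803 + 0.582490 = 0.539687.
Flux = S₀ · cos θ_z = 589 × 0.539687 = 317.9 W/m².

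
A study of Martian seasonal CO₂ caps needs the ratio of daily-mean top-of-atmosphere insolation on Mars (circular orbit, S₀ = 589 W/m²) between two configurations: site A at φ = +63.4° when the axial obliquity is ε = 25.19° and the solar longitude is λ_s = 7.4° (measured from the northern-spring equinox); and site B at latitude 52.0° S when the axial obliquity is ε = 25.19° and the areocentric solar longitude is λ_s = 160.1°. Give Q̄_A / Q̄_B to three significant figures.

Q̄_A / Q̄_B ≈ 1.20

— Configuration A (φ=+63.4°):
Solar declination: sin δ = sin ε · sin λ_s = sin 25.19° × sin 7.4° = 0.05482, so δ = +3.142°.
cos H₀ = −tan(+63.4°) tan(+3.142°) = -0.1096, H₀ = 1.6807 rad.
Bracket: H₀ sin φ sin δ + cos φ cos δ sin H₀ = 1.6807×0.89415×0.05482 + 0.44776×0.99850×0.99397 = 0.082383 + 0.444392 = 0.526775.
Q̄ = (S₀/π) × [bracket] = (589/π) × 0.526775 = 98.762 W/m².
— Configuration B (φ=-52.0°):
sin δ = sin 25.19° × sin 160.1° = 0.14487, so δ = +8.330°.
cos H₀ = −tan(-52.0°) tan(+8.330°) = 0.1874, H₀ = 1.3823 rad.
Bracket: H₀ sin φ sin δ + cos φ cos δ sin H₀ = 1.3823×-0.78801×0.14487 + 0.61566×0.98945×0.98228 = -0.157802 + 0.598370 = 0.440568.
Q̄ = (S₀/π) × [bracket] = (589/π) × 0.440568 = 82.600 W/m².
Ratio Q̄_A / Q̄_B = 98.762 / 82.600 = 1.196.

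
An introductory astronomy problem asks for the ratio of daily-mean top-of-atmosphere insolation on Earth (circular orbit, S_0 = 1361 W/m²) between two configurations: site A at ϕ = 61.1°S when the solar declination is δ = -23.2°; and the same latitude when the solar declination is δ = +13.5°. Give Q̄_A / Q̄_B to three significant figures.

Q̄_A / Q̄_B ≈ 5.81

— Configuration A (ϕ=-61.1°):
cos h₀ = −tan(-61.1°) tan(-23.200°) = -0.7764, h₀ = 2.4597 rad.
Bracket: h₀ sin ϕ sin δ + cos ϕ cos δ sin h₀ = 2.4597×-0.87546×-0.39394 + 0.48328×0.91914×0.63023 = 0.848298 + 0.279949 = 1.128247.
Q̄ = (S_0/π) × [bracket] = (1361/π) × 1.128247 = 488.78 W/m².
— Configuration B (ϕ=-61.1°):
cos h₀ = −tan(-61.1°) tan(+13.500°) = 0.4349, h₀ = 1.1209 rad.
Bracket: h₀ sin ϕ sin δ + cos ϕ cos δ sin h₀ = 1.1209×-0.87546×0.23345 + 0.48328×0.97237×0.90048 = -0.229085 + 0.423160 = 0.194075.
Q̄ = (S_0/π) × [bracket] = (1361/π) × 0.194075 = 84.077 W/m².
Ratio Q̄_A / Q̄_B = 488.78 / 84.077 = 5.813.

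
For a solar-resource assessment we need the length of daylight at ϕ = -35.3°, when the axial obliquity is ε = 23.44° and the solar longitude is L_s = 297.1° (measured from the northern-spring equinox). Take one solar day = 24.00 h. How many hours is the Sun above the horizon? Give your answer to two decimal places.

Solar declination: sin δ = sin ε · sin L_s = sin 23.44° × sin 297.1° = -0.35412, so δ = -20.739°.
cos h₀ = −tan ϕ · tan δ = −tan(-35.3°) × tan(-20.739°) = -0.2681, so h₀ = 1.8422 rad = 105.55°.
Daylight = 2h₀/(2π) × 24.00 h = (1.8422/π) × 24.00 = 14.07 h.

14.07 h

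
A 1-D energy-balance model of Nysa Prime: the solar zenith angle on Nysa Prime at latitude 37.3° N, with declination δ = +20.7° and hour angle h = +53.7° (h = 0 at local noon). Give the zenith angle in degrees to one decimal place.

θ_z = 49.1°

cos θ_z = sin φ sin δ + cos φ cos δ cos h = 0.214202 + 0.440529 = 0.654731.
θ_z = arccos(0.654731) = 49.1°.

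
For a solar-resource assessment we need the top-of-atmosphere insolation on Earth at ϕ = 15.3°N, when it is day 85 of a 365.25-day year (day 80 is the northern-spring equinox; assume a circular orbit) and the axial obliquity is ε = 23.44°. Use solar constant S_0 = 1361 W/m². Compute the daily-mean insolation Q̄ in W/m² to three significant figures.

Q̄ ≈ 424 W/m²

Solar longitude: L_s = 360° × (85 − 80)/365.25 = 4.928°.
sin δ = sin 23.44° × sin 4.928° = 0.03417, so δ = +1.958°.
cos h₀ = −tan(+15.3°) tan(+1.958°) = -0.0094, h₀ = 1.5802 rad.
Bracket: h₀ sin ϕ sin δ + cos ϕ cos δ sin h₀ = 1.5802×0.26387×0.03417 + 0.96456×0.99942×0.99996 = 0.014248 + 0.963962 = 0.978210.
Q̄ = (S_0/π) × [bracket] = (1361/π) × 0.978210 = 423.8 W/m².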